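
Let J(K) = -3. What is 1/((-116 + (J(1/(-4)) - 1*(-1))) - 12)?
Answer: -1/130 ≈ -0.0076923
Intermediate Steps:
1/((-116 + (J(1/(-4)) - 1*(-1))) - 12) = 1/((-116 + (-3 - 1*(-1))) - 12) = 1/((-116 + (-3 + 1)) - 12) = 1/((-116 - 2) - 12) = 1/(-118 - 12) = 1/(-130) = -1/130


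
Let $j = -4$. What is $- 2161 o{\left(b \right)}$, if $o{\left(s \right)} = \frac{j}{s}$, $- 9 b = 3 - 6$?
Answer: $25932$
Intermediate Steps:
$b = \frac{1}{3}$ ($b = - \frac{3 - 6}{9} = \left(- \frac{1}{9}\right) \left(-3\right) = \frac{1}{3} \approx 0.33333$)
$o{\left(s \right)} = - \frac{4}{s}$
$- 2161 o{\left(b \right)} = - 2161 \left(- 4 \frac{1}{\frac{1}{3}}\right) = - 2161 \left(\left(-4\right) 3\right) = \left(-2161\right) \left(-12\right) = 25932$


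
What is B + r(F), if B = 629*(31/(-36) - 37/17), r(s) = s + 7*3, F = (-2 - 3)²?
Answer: -67127/36 ≈ -1864.6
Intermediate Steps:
F = 25 (F = (-5)² = 25)
r(s) = 21 + s (r(s) = s + 21 = 21 + s)
B = -68783/36 (B = 629*(31*(-1/36) - 37*1/17) = 629*(-31/36 - 37/17) = 629*(-1859/612) = -68783/36 ≈ -1910.6)
B + r(F) = -68783/36 + (21 + 25) = -68783/36 + 46 = -67127/36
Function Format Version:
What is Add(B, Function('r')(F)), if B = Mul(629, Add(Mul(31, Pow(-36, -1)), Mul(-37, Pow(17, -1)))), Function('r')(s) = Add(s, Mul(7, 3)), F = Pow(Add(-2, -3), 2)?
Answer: Rational(-67127, 36) ≈ -1864.6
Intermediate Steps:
F = 25 (F = Pow(-5, 2) = 25)
Function('r')(s) = Add(21, s) (Function('r')(s) = Add(s, 21) = Add(21, s))
B = Rational(-68783, 36) (B = Mul(629, Add(Mul(31, Rational(-1, 36)), Mul(-37, Rational(1, 17)))) = Mul(629, Add(Rational(-31, 36), Rational(-37, 17))) = Mul(629, Rational(-1859, 612)) = Rational(-68783, 36) ≈ -1910.6)
Add(B, Function('r')(F)) = Add(Rational(-68783, 36), Add(21, 25)) = Add(Rational(-68783, 36), 46) = Rational(-67127, 36)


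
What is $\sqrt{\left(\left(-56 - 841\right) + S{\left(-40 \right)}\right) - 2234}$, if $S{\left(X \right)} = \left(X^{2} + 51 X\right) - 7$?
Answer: $i \sqrt{3578} \approx 59.816 i$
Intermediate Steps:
$S{\left(X \right)} = -7 + X^{2} + 51 X$
$\sqrt{\left(\left(-56 - 841\right) + S{\left(-40 \right)}\right) - 2234} = \sqrt{\left(\left(-56 - 841\right) + \left(-7 + \left(-40\right)^{2} + 51 \left(-40\right)\right)\right) - 2234} = \sqrt{\left(-897 - 447\right) - 2234} = \sqrt{-1344 - 2234} = \sqrt{-3578} = i \sqrt{3578}$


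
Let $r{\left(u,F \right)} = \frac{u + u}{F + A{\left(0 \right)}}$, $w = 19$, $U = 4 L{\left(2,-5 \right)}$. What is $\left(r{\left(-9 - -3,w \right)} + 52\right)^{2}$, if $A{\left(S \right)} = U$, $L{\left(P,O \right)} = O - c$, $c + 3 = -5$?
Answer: $\frac{2560000}{961} \approx 2663.9$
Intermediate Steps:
$c = -8$ ($c = -3 - 5 = -8$)
$L{\left(P,O \right)} = 8 + O$ ($L{\left(P,O \right)} = O - -8 = O + 8 = 8 + O$)
$U = 12$ ($U = 4 \left(8 - 5\right) = 4 \cdot 3 = 12$)
$A{\left(S \right)} = 12$
$r{\left(u,F \right)} = \frac{2 u}{12 + F}$ ($r{\left(u,F \right)} = \frac{u + u}{F + 12} = \frac{2 u}{12 + F}$)
$\left(r{\left(-9 - -3,w \right)} + 52\right)^{2} = \left(\frac{2 \left(-9 - -3\right)}{12 + 19} + 52\right)^{2} = \left(\frac{2 \left(-9 + 3\right)}{31} + 52\right)^{2} = \left(2 \left(-6\right) \frac{1}{31} + 52\right)^{2} = \left(- \frac{12}{31} + 52\right)^{2} = \left(\frac{1600}{31}\right)^{2} = \frac{2560000}{961}$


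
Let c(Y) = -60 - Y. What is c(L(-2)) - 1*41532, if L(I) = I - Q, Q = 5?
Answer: -41585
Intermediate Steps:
L(I) = -5 + I (L(I) = I - 1*5 = I - 5 = -5 + I)
c(L(-2)) - 1*41532 = (-60 - (-5 - 2)) - 1*41532 = (-60 - 1*(-7)) - 41532 = (-60 + 7) - 41532 = -53 - 41532 = -41585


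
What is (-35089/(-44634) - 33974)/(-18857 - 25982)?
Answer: 1516360427/2001343926 ≈ 0.75767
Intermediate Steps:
(-35089/(-44634) - 33974)/(-18857 - 25982) = (-35089*(-1/44634) - 33974)/(-44839) = (35089/44634 - 33974)*(-1/44839) = -1516360427/44634*(-1/44839) = 1516360427/2001343926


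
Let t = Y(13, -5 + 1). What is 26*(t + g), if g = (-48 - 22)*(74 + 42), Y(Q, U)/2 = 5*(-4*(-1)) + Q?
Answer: -209404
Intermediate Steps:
Y(Q, U) = 40 + 2*Q (Y(Q, U) = 2*(5*(-4*(-1)) + Q) = 2*(5*4 + Q) = 2*(20 + Q) = 40 + 2*Q)
t = 66 (t = 40 + 2*13 = 40 + 26 = 66)
g = -8120 (g = -70*116 = -8120)
26*(t + g) = 26*(66 - 8120) = 26*(-8054) = -209404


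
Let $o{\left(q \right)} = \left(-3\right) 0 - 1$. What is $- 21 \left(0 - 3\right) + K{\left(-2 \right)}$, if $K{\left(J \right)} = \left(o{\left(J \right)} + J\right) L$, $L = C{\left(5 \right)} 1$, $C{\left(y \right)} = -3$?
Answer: $72$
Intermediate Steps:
$L = -3$ ($L = \left(-3\right) 1 = -3$)
$o{\left(q \right)} = -1$ ($o{\left(q \right)} = 0 - 1 = -1$)
$K{\left(J \right)} = 3 - 3 J$ ($K{\left(J \right)} = \left(-1 + J\right) \left(-3\right) = 3 - 3 J$)
$- 21 \left(0 - 3\right) + K{\left(-2 \right)} = - 21 \left(0 - 3\right) + \left(3 - -6\right) = \left(-21\right) \left(-3\right) + \left(3 + 6\right) = 63 + 9 = 72$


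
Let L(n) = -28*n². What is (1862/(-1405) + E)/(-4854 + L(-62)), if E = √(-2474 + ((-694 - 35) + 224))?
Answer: 931/79021415 - 3*I*√331/112486 ≈ 1.1782e-5 - 0.00048522*I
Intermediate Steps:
E = 3*I*√331 (E = √(-2474 + (-729 + 224)) = √(-2474 - 505) = √(-2979) = 3*I*√331 ≈ 54.58*I)
(1862/(-1405) + E)/(-4854 + L(-62)) = (1862/(-1405) + 3*I*√331)/(-4854 - 28*(-62)²) = (1862*(-1/1405) + 3*I*√331)/(-4854 - 28*3844) = (-1862/1405 + 3*I*√331)/(-4854 - 107632) = (-1862/1405 + 3*I*√331)/(-112486) = (-1862/1405 + 3*I*√331)*(-1/112486) = 931/79021415 - 3*I*√331/112486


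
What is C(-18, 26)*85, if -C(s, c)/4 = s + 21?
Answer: -1020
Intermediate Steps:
C(s, c) = -84 - 4*s (C(s, c) = -4*(s + 21) = -4*(21 + s) = -84 - 4*s)
C(-18, 26)*85 = (-84 - 4*(-18))*85 = (-84 + 72)*85 = -12*85 = -1020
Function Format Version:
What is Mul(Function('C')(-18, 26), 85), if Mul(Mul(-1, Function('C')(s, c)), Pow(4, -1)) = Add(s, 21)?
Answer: -1020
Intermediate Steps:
Function('C')(s, c) = Add(-84, Mul(-4, s)) (Function('C')(s, c) = Mul(-4, Add(s, 21)) = Mul(-4, Add(21, s)) = Add(-84, Mul(-4, s)))
Mul(Function('C')(-18, 26), 85) = Mul(Add(-84, Mul(-4, -18)), 85) = Mul(Add(-84, 72), 85) = Mul(-12, 85) = -1020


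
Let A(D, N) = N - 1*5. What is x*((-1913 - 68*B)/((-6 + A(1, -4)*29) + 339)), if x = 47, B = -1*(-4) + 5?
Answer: -118675/72 ≈ -1648.3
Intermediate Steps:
A(D, N) = -5 + N (A(D, N) = N - 5 = -5 + N)
B = 9 (B = 4 + 5 = 9)
x*((-1913 - 68*B)/((-6 + A(1, -4)*29) + 339)) = 47*((-1913 - 68*9)/((-6 + (-5 - 4)*29) + 339)) = 47*((-1913 - 612)/((-6 - 9*29) + 339)) = 47*(-2525/((-6 - 261) + 339)) = 47*(-2525/(-267 + 339)) = 47*(-2525/72) = -118675/72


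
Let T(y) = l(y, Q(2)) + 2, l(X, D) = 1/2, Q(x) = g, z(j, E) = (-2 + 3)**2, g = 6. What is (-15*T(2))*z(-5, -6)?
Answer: -75/2 ≈ -37.500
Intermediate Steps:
z(j, E) = 1 (z(j, E) = 1**2 = 1)
Q(x) = 6
l(X, D) = 1/2
T(y) = 5/2 (T(y) = 1/2 + 2 = 5/2)
(-15*T(2))*z(-5, -6) = -15*5/2*1 = -75/2*1 = -75/2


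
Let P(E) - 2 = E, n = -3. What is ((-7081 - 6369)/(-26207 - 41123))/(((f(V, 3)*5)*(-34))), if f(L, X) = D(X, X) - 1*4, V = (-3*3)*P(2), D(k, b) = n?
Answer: 269/1602454 ≈ 0.00016787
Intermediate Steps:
D(k, b) = -3
P(E) = 2 + E
V = -36 (V = (-3*3)*(2 + 2) = -9*4 = -36)
f(L, X) = -7 (f(L, X) = -3 - 1*4 = -3 - 4 = -7)
((-7081 - 6369)/(-26207 - 41123))/(((f(V, 3)*5)*(-34))) = ((-7081 - 6369)/(-26207 - 41123))/((-7*5*(-34))) = (-13450/(-67330))/((-35*(-34))) = -13450*(-1/67330)/1190 = (1345/6733)*(1/1190) = 269/1602454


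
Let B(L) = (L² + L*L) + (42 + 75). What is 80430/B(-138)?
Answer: 5362/2547 ≈ 2.1052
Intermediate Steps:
B(L) = 117 + 2*L² (B(L) = (L² + L²) + 117 = 2*L² + 117 = 117 + 2*L²)
80430/B(-138) = 80430/(117 + 2*(-138)²) = 80430/(117 + 2*19044) = 80430/(117 + 38088) = 80430/38205 = 80430*(1/38205) = 5362/2547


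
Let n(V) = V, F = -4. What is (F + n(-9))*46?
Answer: -598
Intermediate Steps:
(F + n(-9))*46 = (-4 - 9)*46 = -13*46 = -598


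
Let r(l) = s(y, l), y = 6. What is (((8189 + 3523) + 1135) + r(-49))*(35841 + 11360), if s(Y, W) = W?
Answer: 604078398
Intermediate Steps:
r(l) = l
(((8189 + 3523) + 1135) + r(-49))*(35841 + 11360) = (((8189 + 3523) + 1135) - 49)*(35841 + 11360) = ((11712 + 1135) - 49)*47201 = (12847 - 49)*47201 = 12798*47201 = 604078398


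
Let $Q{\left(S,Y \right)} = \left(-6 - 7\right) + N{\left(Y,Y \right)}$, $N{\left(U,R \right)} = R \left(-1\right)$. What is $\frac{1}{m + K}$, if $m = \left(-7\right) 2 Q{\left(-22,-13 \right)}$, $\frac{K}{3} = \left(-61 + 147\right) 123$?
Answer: $\frac{1}{31734} \approx 3.1512 \cdot 10^{-5}$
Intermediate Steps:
$N{\left(U,R \right)} = - R$
$Q{\left(S,Y \right)} = -13 - Y$ ($Q{\left(S,Y \right)} = \left(-6 - 7\right) - Y = -13 - Y$)
$K = 31734$ ($K = 3 \left(-61 + 147\right) 123 = 3 \cdot 86 \cdot 123 = 3 \cdot 10578 = 31734$)
$m = 0$ ($m = \left(-7\right) 2 \left(-13 - -13\right) = - 14 \left(-13 + 13\right) = \left(-14\right) 0 = 0$)
$\frac{1}{m + K} = \frac{1}{0 + 31734} = \frac{1}{31734}$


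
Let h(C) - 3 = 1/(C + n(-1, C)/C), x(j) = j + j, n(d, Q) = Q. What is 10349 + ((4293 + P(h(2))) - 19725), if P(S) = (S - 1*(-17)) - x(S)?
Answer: -15208/3 ≈ -5069.3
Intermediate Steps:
x(j) = 2*j
h(C) = 3 + 1/(1 + C) (h(C) = 3 + 1/(C + C/C) = 3 + 1/(C + 1) = 3 + 1/(1 + C))
P(S) = 17 - S (P(S) = (S - 1*(-17)) - 2*S = (S + 17) - 2*S = (17 + S) - 2*S = 17 - S)
10349 + ((4293 + P(h(2))) - 19725) = 10349 + ((4293 + (17 - (4 + 3*2)/(1 + 2))) - 19725) = 10349 + ((4293 + (17 - (4 + 6)/3)) - 19725) = 10349 + ((4293 + (17 - 10/3)) - 19725) = 10349 + ((4293 + 41/3) - 19725) = 10349 + (12920/3 - 19725) = 10349 - 46255/3 = -15208/3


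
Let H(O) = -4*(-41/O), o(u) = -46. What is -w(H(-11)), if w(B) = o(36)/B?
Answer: -253/82 ≈ -3.0854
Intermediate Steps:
H(O) = 164/O (H(O) = -4*(-41/O) = -(-164)/O = 164/O)
w(B) = -46/B
-w(H(-11)) = -(-46)/(164/(-11)) = -(-46)/(164*(-1/11)) = -(-46)/(-164/11) = -(-46)*(-11)/164 = -1*253/82 = -253/82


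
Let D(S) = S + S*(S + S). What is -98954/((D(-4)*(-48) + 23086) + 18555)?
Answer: -98954/40297 ≈ -2.4556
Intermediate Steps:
D(S) = S + 2*S² (D(S) = S + S*(2*S) = S + 2*S²)
-98954/((D(-4)*(-48) + 23086) + 18555) = -98954/((-4*(1 + 2*(-4))*(-48) + 23086) + 18555) = -98954/((-4*(1 - 8)*(-48) + 23086) + 18555) = -98954/((-4*(-7)*(-48) + 23086) + 18555) = -98954/((28*(-48) + 23086) + 18555) = -98954/((-1344 + 23086) + 18555) = -98954/(21742 + 18555) = -98954/40297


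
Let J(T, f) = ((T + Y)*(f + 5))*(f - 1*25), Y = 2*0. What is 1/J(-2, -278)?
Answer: -1/165438 ≈ -6.0446e-6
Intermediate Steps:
Y = 0
J(T, f) = T*(-25 + f)*(5 + f) (J(T, f) = ((T + 0)*(f + 5))*(f - 1*25) = (T*(5 + f))*(f - 25) = (T*(5 + f))*(-25 + f) = T*(-25 + f)*(5 + f))
1/J(-2, -278) = 1/(-2*(-125 + (-278)² - 20*(-278))) = 1/(-2*(-125 + 77284 + 5560)) = 1/(-2*82719) = 1/(-165438) = -1/165438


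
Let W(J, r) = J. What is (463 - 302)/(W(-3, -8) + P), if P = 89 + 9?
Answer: 161/95 ≈ 1.6947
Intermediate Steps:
P = 98
(463 - 302)/(W(-3, -8) + P) = (463 - 302)/(-3 + 98) = 161/95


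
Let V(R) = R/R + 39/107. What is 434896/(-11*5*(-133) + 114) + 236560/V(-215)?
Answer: 94052874248/542317 ≈ 1.7343e+5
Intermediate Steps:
V(R) = 146/107 (V(R) = 1 + 39*(1/107) = 1 + 39/107 = 146/107)
434896/(-11*5*(-133) + 114) + 236560/V(-215) = 434896/(-11*5*(-133) + 114) + 236560/(146/107) = 434896/(-55*(-133) + 114) + 236560*(107/146) = 434896/(7315 + 114) + 12655960/73 = 434896/7429 + 12655960/73 = 94052874248/542317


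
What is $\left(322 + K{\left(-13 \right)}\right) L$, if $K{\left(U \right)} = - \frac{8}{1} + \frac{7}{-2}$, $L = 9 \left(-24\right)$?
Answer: $-67068$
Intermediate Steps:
$L = -216$
$K{\left(U \right)} = - \frac{23}{2}$ ($K{\left(U \right)} = \left(-8\right) 1 + 7 \left(- \frac{1}{2}\right) = -8 - \frac{7}{2} = - \frac{23}{2}$)
$\left(322 + K{\left(-13 \right)}\right) L = \left(322 - \frac{23}{2}\right) \left(-216\right) = \frac{621}{2} \left(-216\right) = -67068$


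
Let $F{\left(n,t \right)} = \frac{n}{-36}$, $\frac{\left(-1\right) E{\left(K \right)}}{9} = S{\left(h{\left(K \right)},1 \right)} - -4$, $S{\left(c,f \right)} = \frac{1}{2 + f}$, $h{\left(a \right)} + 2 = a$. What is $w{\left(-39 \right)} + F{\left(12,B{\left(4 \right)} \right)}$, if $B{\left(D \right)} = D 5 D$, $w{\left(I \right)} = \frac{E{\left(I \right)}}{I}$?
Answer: $\frac{2}{3} \approx 0.66667$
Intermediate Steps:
$h{\left(a \right)} = -2 + a$
$E{\left(K \right)} = -39$ ($E{\left(K \right)} = - 9 \left(\frac{1}{2 + 1} - -4\right) = - 9 \left(\frac{1}{3} + 4\right) = \left(-9\right) \frac{13}{3} = -39$)
$w{\left(I \right)} = - \frac{39}{I}$
$B{\left(D \right)} = 5 D^{2}$ ($B{\left(D \right)} = 5 D D = 5 D^{2}$)
$F{\left(n,t \right)} = - \frac{n}{36}$ ($F{\left(n,t \right)} = n \left(- \frac{1}{36}\right) = - \frac{n}{36}$)
$w{\left(-39 \right)} + F{\left(12,B{\left(4 \right)} \right)} = - \frac{39}{-39} - \frac{1}{3} = \left(-39\right) \left(- \frac{1}{39}\right) - \frac{1}{3} = 1 - \frac{1}{3} = \frac{2}{3}$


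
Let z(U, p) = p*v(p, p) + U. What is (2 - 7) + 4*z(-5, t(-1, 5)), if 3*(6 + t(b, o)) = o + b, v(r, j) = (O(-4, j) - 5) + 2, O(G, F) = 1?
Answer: 37/3 ≈ 12.333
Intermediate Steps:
v(r, j) = -2 (v(r, j) = (1 - 5) + 2 = -4 + 2 = -2)
t(b, o) = -6 + b/3 + o/3 (t(b, o) = -6 + (o + b)/3 = -6 + (b + o)/3 = -6 + (b/3 + o/3) = -6 + b/3 + o/3)
z(U, p) = U - 2*p (z(U, p) = p*(-2) + U = -2*p + U = U - 2*p)
(2 - 7) + 4*z(-5, t(-1, 5)) = (2 - 7) + 4*(-5 - 2*(-6 + (⅓)*(-1) + (⅓)*5)) = -5 + 4*(-5 - 2*(-6 - ⅓ + 5/3)) = -5 + 4*(-5 - 2*(-14/3)) = -5 + 4*(-5 + 28/3) = -5 + 4*(13/3) = -5 + 52/3 = 37/3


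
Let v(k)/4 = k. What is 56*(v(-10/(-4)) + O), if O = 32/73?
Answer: 42672/73 ≈ 584.55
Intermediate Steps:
v(k) = 4*k
O = 32/73 (O = 32*(1/73) = 32/73 ≈ 0.43836)
56*(v(-10/(-4)) + O) = 56*(4*(-10/(-4)) + 32/73) = 56*(4*(-10*(-¼)) + 32/73) = 56*(4*(5/2) + 32/73) = 56*(10 + 32/73) = 56*(762/73) = 42672/73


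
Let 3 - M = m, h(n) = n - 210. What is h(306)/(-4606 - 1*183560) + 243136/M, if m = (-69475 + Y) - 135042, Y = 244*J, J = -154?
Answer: 476319660/474523291 ≈ 1.0038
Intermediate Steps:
h(n) = -210 + n
Y = -37576 (Y = 244*(-154) = -37576)
m = -242093 (m = (-69475 - 37576) - 135042 = -107051 - 135042 = -242093)
M = 242096 (M = 3 - 1*(-242093) = 3 + 242093 = 242096)
h(306)/(-4606 - 1*183560) + 243136/M = (-210 + 306)/(-4606 - 1*183560) + 243136/242096 = 96/(-4606 - 183560) + 243136*(1/242096) = 96/(-188166) + 15196/15131 = 96*(-1/188166) + 15196/15131 = -16/31361 + 15196/15131 = 476319660/474523291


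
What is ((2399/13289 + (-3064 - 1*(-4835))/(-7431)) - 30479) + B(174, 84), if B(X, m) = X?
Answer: -2992641398345/98750559 ≈ -30305.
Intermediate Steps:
((2399/13289 + (-3064 - 1*(-4835))/(-7431)) - 30479) + B(174, 84) = ((2399/13289 + (-3064 - 1*(-4835))/(-7431)) - 30479) + 174 = ((2399*(1/13289) + (-3064 + 4835)*(-1/7431)) - 30479) + 174 = ((2399/13289 + 1771*(-1/7431)) - 30479) + 174 = ((2399/13289 - 1771/7431) - 30479) + 174 = (-5707850/98750559 - 30479) + 174 = -3009823995611/98750559 + 174 = -2992641398345/98750559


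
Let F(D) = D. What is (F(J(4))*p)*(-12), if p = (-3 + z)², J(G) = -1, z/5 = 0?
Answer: 108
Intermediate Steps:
z = 0 (z = 5*0 = 0)
p = 9 (p = (-3 + 0)² = (-3)² = 9)
(F(J(4))*p)*(-12) = -1*9*(-12) = -9*(-12) = 108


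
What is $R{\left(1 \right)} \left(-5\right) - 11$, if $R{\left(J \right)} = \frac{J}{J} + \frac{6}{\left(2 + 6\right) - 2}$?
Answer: $-21$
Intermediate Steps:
$R{\left(J \right)} = 2$ ($R{\left(J \right)} = 1 + \frac{6}{8 - 2} = 1 + \frac{6}{6} = 1 + 6 \cdot \frac{1}{6} = 1 + 1 = 2$)
$R{\left(1 \right)} \left(-5\right) - 11 = 2 \left(-5\right) - 11 = -10 - 11 = -21$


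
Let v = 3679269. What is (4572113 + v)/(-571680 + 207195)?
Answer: -8251382/364485 ≈ -22.638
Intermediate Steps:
(4572113 + v)/(-571680 + 207195) = (4572113 + 3679269)/(-571680 + 207195) = 8251382/(-364485) = 8251382*(-1/364485) = -8251382/364485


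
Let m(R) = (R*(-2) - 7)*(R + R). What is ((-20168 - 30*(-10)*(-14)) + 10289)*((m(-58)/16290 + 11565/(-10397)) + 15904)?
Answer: -6319816675267693/28227855 ≈ -2.2389e+8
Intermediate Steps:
m(R) = 2*R*(-7 - 2*R) (m(R) = (-2*R - 7)*(2*R) = (-7 - 2*R)*(2*R) = 2*R*(-7 - 2*R))
((-20168 - 30*(-10)*(-14)) + 10289)*((m(-58)/16290 + 11565/(-10397)) + 15904) = ((-20168 - 30*(-10)*(-14)) + 10289)*((-2*(-58)*(7 + 2*(-58))/16290 + 11565/(-10397)) + 15904) = ((-20168 - (-300)*(-14)) + 10289)*((-2*(-58)*(7 - 116)*(1/16290) + 11565*(-1/10397)) + 15904) = ((-20168 - 1*4200) + 10289)*((-2*(-58)*(-109)*(1/16290) - 11565/10397) + 15904) = ((-20168 - 4200) + 10289)*((-12644*1/16290 - 11565/10397) + 15904) = (-24368 + 10289)*((-6322/8145 - 11565/10397) + 15904) = -14079*(-159926759/84683565 + 15904) = -14079*1346647491001/84683565 = -6319816675267693/28227855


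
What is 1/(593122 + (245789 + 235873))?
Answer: 1/1074784 ≈ 9.3042e-7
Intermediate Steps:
1/(593122 + (245789 + 235873)) = 1/(593122 + 481662) = 1/1074784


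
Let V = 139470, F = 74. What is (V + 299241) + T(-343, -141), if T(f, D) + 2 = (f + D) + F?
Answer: 438299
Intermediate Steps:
T(f, D) = 72 + D + f (T(f, D) = -2 + ((f + D) + 74) = -2 + ((D + f) + 74) = -2 + (74 + D + f) = 72 + D + f)
(V + 299241) + T(-343, -141) = (139470 + 299241) + (72 - 141 - 343) = 438711 - 412 = 438299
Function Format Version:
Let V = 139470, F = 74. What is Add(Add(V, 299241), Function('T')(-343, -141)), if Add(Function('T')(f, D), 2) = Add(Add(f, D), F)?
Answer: 438299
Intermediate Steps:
Function('T')(f, D) = Add(72, D, f) (Function('T')(f, D) = Add(-2, Add(Add(f, D), 74)) = Add(-2, Add(Add(D, f), 74)) = Add(-2, Add(74, D, f)) = Add(72, D, f))
Add(Add(V, 299241), Function('T')(-343, -141)) = Add(Add(139470, 299241), Add(72, -141, -343)) = Add(438711, -412) = 438299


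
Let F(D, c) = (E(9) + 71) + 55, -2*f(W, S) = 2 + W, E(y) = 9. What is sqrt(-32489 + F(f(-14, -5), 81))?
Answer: I*sqrt(32354) ≈ 179.87*I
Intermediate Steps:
f(W, S) = -1 - W/2 (f(W, S) = -(2 + W)/2 = -1 - W/2)
F(D, c) = 135 (F(D, c) = (9 + 71) + 55 = 80 + 55 = 135)
sqrt(-32489 + F(f(-14, -5), 81)) = sqrt(-32489 + 135) = sqrt(-32354) = I*sqrt(32354)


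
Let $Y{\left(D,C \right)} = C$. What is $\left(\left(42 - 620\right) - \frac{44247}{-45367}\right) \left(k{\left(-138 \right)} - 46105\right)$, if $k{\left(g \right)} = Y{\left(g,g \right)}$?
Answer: $\frac{172934808371}{6481} \approx 2.6683 \cdot 10^{7}$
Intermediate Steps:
$k{\left(g \right)} = g$
$\left(\left(42 - 620\right) - \frac{44247}{-45367}\right) \left(k{\left(-138 \right)} - 46105\right) = \left(\left(42 - 620\right) - \frac{44247}{-45367}\right) \left(-138 - 46105\right) = \left(\left(42 - 620\right) - - \frac{6321}{6481}\right) \left(-46243\right) = \left(-578 + \frac{6321}{6481}\right) \left(-46243\right) = \left(- \frac{3739697}{6481}\right) \left(-46243\right) = \frac{172934808371}{6481}$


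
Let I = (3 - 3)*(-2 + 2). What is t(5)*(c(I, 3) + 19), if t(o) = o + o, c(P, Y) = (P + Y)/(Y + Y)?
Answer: 195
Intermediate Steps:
I = 0 (I = 0*0 = 0)
c(P, Y) = (P + Y)/(2*Y) (c(P, Y) = (P + Y)/((2*Y)) = (P + Y)*(1/(2*Y)) = (P + Y)/(2*Y))
t(o) = 2*o
t(5)*(c(I, 3) + 19) = (2*5)*((1/2)*(0 + 3)/3 + 19) = 10*((1/2)*(1/3)*3 + 19) = 10*(1/2 + 19) = 10*(39/2) = 195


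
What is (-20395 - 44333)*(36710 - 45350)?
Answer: 559249920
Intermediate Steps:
(-20395 - 44333)*(36710 - 45350) = -64728*(-8640) = 559249920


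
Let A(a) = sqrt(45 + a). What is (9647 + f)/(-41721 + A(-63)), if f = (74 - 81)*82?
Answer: -126178211/580213953 - 9073*I*sqrt(2)/580213953 ≈ -0.21747 - 2.2115e-5*I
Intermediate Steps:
f = -574 (f = -7*82 = -574)
(9647 + f)/(-41721 + A(-63)) = (9647 - 574)/(-41721 + sqrt(45 - 63)) = 9073/(-41721 + sqrt(-18)) = 9073/(-41721 + 3*I*sqrt(2))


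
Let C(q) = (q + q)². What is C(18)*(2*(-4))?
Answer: -10368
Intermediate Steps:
C(q) = 4*q² (C(q) = (2*q)² = 4*q²)
C(18)*(2*(-4)) = (4*18²)*(2*(-4)) = (4*324)*(-8) = 1296*(-8) = -10368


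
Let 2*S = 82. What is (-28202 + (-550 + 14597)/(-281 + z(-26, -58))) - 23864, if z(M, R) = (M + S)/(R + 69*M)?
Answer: -27122567226/520427 ≈ -52116.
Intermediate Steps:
S = 41 (S = (½)*82 = 41)
z(M, R) = (41 + M)/(R + 69*M) (z(M, R) = (M + 41)/(R + 69*M) = (41 + M)/(R + 69*M))
(-28202 + (-550 + 14597)/(-281 + z(-26, -58))) - 23864 = (-28202 + (-550 + 14597)/(-281 + (41 - 26)/(-58 + 69*(-26)))) - 23864 = (-28202 + 14047/(-281 + 15/(-58 - 1794))) - 23864 = (-28202 + 14047/(-281 + 15/(-1852))) - 23864 = (-28202 + 14047/(-281 - 1/1852*15)) - 23864 = (-28202 + 14047/(-281 - 15/1852)) - 23864 = (-28202 + 14047/(-520427/1852)) - 23864 = (-28202 + 14047*(-1852/520427)) - 23864 = (-28202 - 26015044/520427) - 23864 = -14703097298/520427 - 23864 = -27122567226/520427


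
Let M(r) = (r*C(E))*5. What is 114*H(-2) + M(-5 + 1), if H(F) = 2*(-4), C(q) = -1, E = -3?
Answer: -892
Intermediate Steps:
M(r) = -5*r (M(r) = (r*(-1))*5 = -r*5 = -5*r)
H(F) = -8
114*H(-2) + M(-5 + 1) = 114*(-8) - 5*(-5 + 1) = -912 - 5*(-4) = -912 + 20 = -892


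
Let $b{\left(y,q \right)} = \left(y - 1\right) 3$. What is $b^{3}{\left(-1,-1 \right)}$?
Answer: $-216$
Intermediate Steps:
$b{\left(y,q \right)} = -3 + 3 y$ ($b{\left(y,q \right)} = \left(-1 + y\right) 3 = -3 + 3 y$)
$b^{3}{\left(-1,-1 \right)} = \left(-3 + 3 \left(-1\right)\right)^{3} = \left(-3 - 3\right)^{3} = \left(-6\right)^{3} = -216$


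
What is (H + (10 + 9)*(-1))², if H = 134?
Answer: 13225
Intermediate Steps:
(H + (10 + 9)*(-1))² = (134 + (10 + 9)*(-1))² = (134 + 19*(-1))² = (134 - 19)² = 115² = 13225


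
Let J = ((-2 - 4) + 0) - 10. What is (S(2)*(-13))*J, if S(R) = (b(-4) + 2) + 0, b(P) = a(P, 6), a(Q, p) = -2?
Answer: 0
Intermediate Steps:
b(P) = -2
S(R) = 0 (S(R) = (-2 + 2) + 0 = 0 + 0 = 0)
J = -16 (J = (-6 + 0) - 10 = -6 - 10 = -16)
(S(2)*(-13))*J = (0*(-13))*(-16) = 0*(-16) = 0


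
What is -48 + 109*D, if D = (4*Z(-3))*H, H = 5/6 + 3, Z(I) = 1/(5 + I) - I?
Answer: 17405/3 ≈ 5801.7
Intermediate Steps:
H = 23/6 (H = 5*(⅙) + 3 = ⅚ + 3 = 23/6 ≈ 3.8333)
D = 161/3 (D = (4*((1 - 1*(-3)² - 5*(-3))/(5 - 3)))*(23/6) = (4*((1 - 1*9 + 15)/2))*(23/6) = (4*((1 - 9 + 15)/2))*(23/6) = (4*((½)*7))*(23/6) = (4*(7/2))*(23/6) = 14*(23/6) = 161/3 ≈ 53.667)
-48 + 109*D = -48 + 109*(161/3) = -48 + 17549/3 = 17405/3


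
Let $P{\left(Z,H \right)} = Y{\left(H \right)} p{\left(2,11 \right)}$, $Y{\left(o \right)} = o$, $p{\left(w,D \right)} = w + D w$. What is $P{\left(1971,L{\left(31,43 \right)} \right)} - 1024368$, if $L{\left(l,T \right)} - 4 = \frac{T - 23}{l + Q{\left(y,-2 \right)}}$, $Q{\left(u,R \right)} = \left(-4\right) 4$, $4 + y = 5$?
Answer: $-1024240$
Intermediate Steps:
$y = 1$ ($y = -4 + 5 = 1$)
$Q{\left(u,R \right)} = -16$
$L{\left(l,T \right)} = 4 + \frac{-23 + T}{-16 + l}$ ($L{\left(l,T \right)} = 4 + \frac{T - 23}{l - 16} = 4 + \frac{-23 + T}{-16 + l}$)
$P{\left(Z,H \right)} = 24 H$ ($P{\left(Z,H \right)} = H 2 \left(1 + 11\right) = H 2 \cdot 12 = H 24 = 24 H$)
$P{\left(1971,L{\left(31,43 \right)} \right)} - 1024368 = 24 \frac{-87 + 43 + 4 \cdot 31}{-16 + 31} - 1024368 = 24 \frac{-87 + 43 + 124}{15} - 1024368 = 24 \cdot \frac{1}{15} \cdot 80 - 1024368 = 24 \cdot \frac{16}{3} - 1024368 = 128 - 1024368 = -1024240$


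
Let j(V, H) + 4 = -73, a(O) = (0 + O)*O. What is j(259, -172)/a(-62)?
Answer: -77/3844 ≈ -0.020031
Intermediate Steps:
a(O) = O**2 (a(O) = O*O = O**2)
j(V, H) = -77 (j(V, H) = -4 - 73 = -77)
j(259, -172)/a(-62) = -77/((-62)**2) = -77/3844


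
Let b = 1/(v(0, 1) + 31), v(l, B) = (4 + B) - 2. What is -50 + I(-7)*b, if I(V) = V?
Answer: -1707/34 ≈ -50.206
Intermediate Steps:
v(l, B) = 2 + B
b = 1/34 (b = 1/((2 + 1) + 31) = 1/(3 + 31) = 1/34 ≈ 0.029412)
-50 + I(-7)*b = -50 - 7*1/34 = -50 - 7/34 = -1707/34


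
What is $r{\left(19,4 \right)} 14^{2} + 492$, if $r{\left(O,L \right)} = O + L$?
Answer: $5000$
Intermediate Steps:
$r{\left(O,L \right)} = L + O$
$r{\left(19,4 \right)} 14^{2} + 492 = \left(4 + 19\right) 14^{2} + 492 = 23 \cdot 196 + 492 = 4508 + 492 = 5000$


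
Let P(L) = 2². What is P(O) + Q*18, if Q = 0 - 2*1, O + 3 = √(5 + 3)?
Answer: -32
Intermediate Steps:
O = -3 + 2*√2 (O = -3 + √(5 + 3) = -3 + √8 = -3 + 2*√2 ≈ -0.17157)
Q = -2 (Q = 0 - 2 = -2)
P(L) = 4
P(O) + Q*18 = 4 - 2*18 = 4 - 36 = -32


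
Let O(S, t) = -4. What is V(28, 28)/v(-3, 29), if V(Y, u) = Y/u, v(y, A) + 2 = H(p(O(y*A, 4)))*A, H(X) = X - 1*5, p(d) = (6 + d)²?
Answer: -1/31 ≈ -0.032258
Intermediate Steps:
H(X) = -5 + X (H(X) = X - 5 = -5 + X)
v(y, A) = -2 - A (v(y, A) = -2 + (-5 + (6 - 4)²)*A = -2 + (-5 + 2²)*A = -2 + (-5 + 4)*A = -2 - A)
V(28, 28)/v(-3, 29) = (28/28)/(-2 - 1*29) = (28*(1/28))/(-2 - 29) = 1/(-31) = 1*(-1/31) = -1/31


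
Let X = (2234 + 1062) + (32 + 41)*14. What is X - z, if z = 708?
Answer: 3610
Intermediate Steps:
X = 4318 (X = 3296 + 73*14 = 3296 + 1022 = 4318)
X - z = 4318 - 1*708 = 4318 - 708 = 3610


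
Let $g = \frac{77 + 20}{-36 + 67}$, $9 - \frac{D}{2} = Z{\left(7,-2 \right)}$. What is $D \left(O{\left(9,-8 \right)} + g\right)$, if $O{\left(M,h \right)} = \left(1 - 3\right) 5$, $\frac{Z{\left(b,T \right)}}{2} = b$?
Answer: $\frac{2130}{31} \approx 68.71$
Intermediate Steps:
$Z{\left(b,T \right)} = 2 b$
$D = -10$ ($D = 18 - 2 \cdot 2 \cdot 7 = 18 - 28 = -10$)
$O{\left(M,h \right)} = -10$ ($O{\left(M,h \right)} = \left(-2\right) 5 = -10$)
$g = \frac{97}{31} \approx 3.129$
$D \left(O{\left(9,-8 \right)} + g\right) = - 10 \left(-10 + \frac{97}{31}\right) = \left(-10\right) \left(- \frac{213}{31}\right) = \frac{2130}{31}$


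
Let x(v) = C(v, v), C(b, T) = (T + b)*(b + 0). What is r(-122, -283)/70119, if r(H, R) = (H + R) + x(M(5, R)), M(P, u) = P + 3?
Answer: -277/70119 ≈ -0.0039504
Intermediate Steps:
M(P, u) = 3 + P
C(b, T) = b*(T + b) (C(b, T) = (T + b)*b = b*(T + b))
x(v) = 2*v**2 (x(v) = v*(v + v) = v*(2*v) = 2*v**2)
r(H, R) = 128 + H + R (r(H, R) = (H + R) + 2*(3 + 5)**2 = (H + R) + 2*8**2 = (H + R) + 2*64 = (H + R) + 128 = 128 + H + R)
r(-122, -283)/70119 = (128 - 122 - 283)/70119 = -277*1/70119 = -277/70119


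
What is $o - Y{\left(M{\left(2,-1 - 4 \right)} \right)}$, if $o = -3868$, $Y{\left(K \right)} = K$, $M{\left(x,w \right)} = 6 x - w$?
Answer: $-3885$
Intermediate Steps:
$M{\left(x,w \right)} = - w + 6 x$
$o - Y{\left(M{\left(2,-1 - 4 \right)} \right)} = -3868 - \left(- (-1 - 4) + 6 \cdot 2\right) = -3868 - \left(\left(-1\right) \left(-5\right) + 12\right) = -3868 - \left(5 + 12\right) = -3868 - 17 = -3885$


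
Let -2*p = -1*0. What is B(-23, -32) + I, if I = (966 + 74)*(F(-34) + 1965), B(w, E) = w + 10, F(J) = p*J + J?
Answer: 2008227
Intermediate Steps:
p = 0 (p = -(-1)*0/2 = -½*0 = 0)
F(J) = J (F(J) = 0*J + J = 0 + J = J)
B(w, E) = 10 + w
I = 2008240 (I = (966 + 74)*(-34 + 1965) = 1040*1931 = 2008240)
B(-23, -32) + I = (10 - 23) + 2008240 = -13 + 2008240 = 2008227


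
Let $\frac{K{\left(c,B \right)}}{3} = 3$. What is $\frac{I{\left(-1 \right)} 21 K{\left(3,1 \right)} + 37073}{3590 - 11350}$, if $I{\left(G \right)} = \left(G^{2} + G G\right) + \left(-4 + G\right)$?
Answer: $- \frac{18253}{3880} \approx -4.7044$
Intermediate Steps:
$K{\left(c,B \right)} = 9$ ($K{\left(c,B \right)} = 3 \cdot 3 = 9$)
$I{\left(G \right)} = -4 + G + 2 G^{2}$ ($I{\left(G \right)} = \left(G^{2} + G^{2}\right) + \left(-4 + G\right) = 2 G^{2} + \left(-4 + G\right) = -4 + G + 2 G^{2}$)
$\frac{I{\left(-1 \right)} 21 K{\left(3,1 \right)} + 37073}{3590 - 11350} = \frac{\left(-4 - 1 + 2 \left(-1\right)^{2}\right) 21 \cdot 9 + 37073}{3590 - 11350} = \frac{\left(-4 - 1 + 2 \cdot 1\right) 21 \cdot 9 + 37073}{-7760} = \left(\left(-4 - 1 + 2\right) 21 \cdot 9 + 37073\right) \left(- \frac{1}{7760}\right) = \left(\left(-3\right) 21 \cdot 9 + 37073\right) \left(- \frac{1}{7760}\right) = \left(\left(-63\right) 9 + 37073\right) \left(- \frac{1}{7760}\right) = \left(-567 + 37073\right) \left(- \frac{1}{7760}\right) = 36506 \left(- \frac{1}{7760}\right) = - \frac{18253}{3880}$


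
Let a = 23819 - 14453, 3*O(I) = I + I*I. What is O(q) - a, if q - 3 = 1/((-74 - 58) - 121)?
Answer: -599252848/64009 ≈ -9362.0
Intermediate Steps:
q = 758/253 (q = 3 + 1/((-74 - 58) - 121) = 3 + 1/(-132 - 121) = 3 + 1/(-253) = 3 - 1/253 = 758/253 ≈ 2.9960)
O(I) = I/3 + I**2/3 (O(I) = (I + I*I)/3 = (I + I**2)/3 = I/3 + I**2/3)
a = 9366
O(q) - a = (1/3)*(758/253)*(1 + 758/253) - 1*9366 = (1/3)*(758/253)*(1011/253) - 9366 = 255446/64009 - 9366 = -599252848/64009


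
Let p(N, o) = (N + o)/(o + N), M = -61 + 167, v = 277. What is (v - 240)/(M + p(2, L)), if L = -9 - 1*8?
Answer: 37/107 ≈ 0.34579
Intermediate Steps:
L = -17 (L = -9 - 8 = -17)
M = 106
p(N, o) = 1 (p(N, o) = (N + o)/(N + o) = 1)
(v - 240)/(M + p(2, L)) = (277 - 240)/(106 + 1) = 37/107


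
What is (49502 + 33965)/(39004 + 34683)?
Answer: 83467/73687 ≈ 1.1327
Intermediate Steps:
(49502 + 33965)/(39004 + 34683) = 83467/73687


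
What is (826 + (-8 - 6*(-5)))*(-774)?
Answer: -656352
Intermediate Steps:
(826 + (-8 - 6*(-5)))*(-774) = (826 + (-8 + 30))*(-774) = (826 + 22)*(-774) = 848*(-774) = -656352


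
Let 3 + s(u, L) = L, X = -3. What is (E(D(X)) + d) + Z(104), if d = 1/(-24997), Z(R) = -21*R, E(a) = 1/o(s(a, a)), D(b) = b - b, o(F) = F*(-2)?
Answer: -327535697/149982 ≈ -2183.8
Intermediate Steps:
s(u, L) = -3 + L
o(F) = -2*F
D(b) = 0
E(a) = 1/(6 - 2*a) (E(a) = 1/(-2*(-3 + a)) = 1/(6 - 2*a))
d = -1/24997 ≈ -4.0005e-5
(E(D(X)) + d) + Z(104) = (1/(2*(3 - 1*0)) - 1/24997) - 21*104 = (1/(2*(3 + 0)) - 1/24997) - 2184 = ((½)/3 - 1/24997) - 2184 = ((½)*(⅓) - 1/24997) - 2184 = (⅙ - 1/24997) - 2184 = 24991/149982 - 2184 = -327535697/149982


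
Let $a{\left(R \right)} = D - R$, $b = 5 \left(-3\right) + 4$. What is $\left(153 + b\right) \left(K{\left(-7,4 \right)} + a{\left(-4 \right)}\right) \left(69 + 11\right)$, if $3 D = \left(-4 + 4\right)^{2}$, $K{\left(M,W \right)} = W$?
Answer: $90880$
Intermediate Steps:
$b = -11$ ($b = -15 + 4 = -11$)
$D = 0$ ($D = \frac{\left(-4 + 4\right)^{2}}{3} = \frac{0^{2}}{3} = \frac{1}{3} \cdot 0 = 0$)
$a{\left(R \right)} = - R$ ($a{\left(R \right)} = 0 - R = - R$)
$\left(153 + b\right) \left(K{\left(-7,4 \right)} + a{\left(-4 \right)}\right) \left(69 + 11\right) = \left(153 - 11\right) \left(4 - -4\right) \left(69 + 11\right) = 142 \left(4 + 4\right) 80 = 142 \cdot 8 \cdot 80 = 142 \cdot 640 = 90880$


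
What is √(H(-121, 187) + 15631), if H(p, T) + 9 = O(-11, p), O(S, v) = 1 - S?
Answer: √15634 ≈ 125.04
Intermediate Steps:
H(p, T) = 3 (H(p, T) = -9 + (1 - 1*(-11)) = -9 + (1 + 11) = -9 + 12 = 3)
√(H(-121, 187) + 15631) = √(3 + 15631) = √15634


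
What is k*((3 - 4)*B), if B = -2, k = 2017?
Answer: 4034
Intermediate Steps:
k*((3 - 4)*B) = 2017*((3 - 4)*(-2)) = 2017*(-1*(-2)) = 2017*2 = 4034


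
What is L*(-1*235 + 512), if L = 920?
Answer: 254840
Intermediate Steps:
L*(-1*235 + 512) = 920*(-1*235 + 512) = 920*(-235 + 512) = 920*277 = 254840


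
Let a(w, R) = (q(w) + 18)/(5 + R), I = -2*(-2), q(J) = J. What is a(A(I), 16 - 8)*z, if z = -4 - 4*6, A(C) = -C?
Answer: -392/13 ≈ -30.154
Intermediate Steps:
I = 4
z = -28 (z = -4 - 24 = -28)
a(w, R) = (18 + w)/(5 + R) (a(w, R) = (w + 18)/(5 + R) = (18 + w)/(5 + R))
a(A(I), 16 - 8)*z = ((18 - 1*4)/(5 + (16 - 8)))*(-28) = ((18 - 4)/(5 + 8))*(-28) = (14/13)*(-28) = -392/13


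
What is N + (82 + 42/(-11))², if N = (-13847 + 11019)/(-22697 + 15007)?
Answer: 2843933094/465245 ≈ 6112.8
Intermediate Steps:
N = 1414/3845 (N = -2828/(-7690) = -2828*(-1/7690) = 1414/3845 ≈ 0.36775)
N + (82 + 42/(-11))² = 1414/3845 + (82 + 42/(-11))² = 1414/3845 + (82 + 42*(-1/11))² = 1414/3845 + (82 - 42/11)² = 1414/3845 + (860/11)² = 1414/3845 + 739600/121 = 2843933094/465245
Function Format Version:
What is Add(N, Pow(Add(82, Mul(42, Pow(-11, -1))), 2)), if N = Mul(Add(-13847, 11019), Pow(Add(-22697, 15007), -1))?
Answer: Rational(2843933094, 465245) ≈ 6112.8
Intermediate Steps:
N = Rational(1414, 3845) (N = Mul(-2828, Pow(-7690, -1)) = Mul(-2828, Rational(-1, 7690)) = Rational(1414, 3845) ≈ 0.36775)
Add(N, Pow(Add(82, Mul(42, Pow(-11, -1))), 2)) = Add(Rational(1414, 3845), Pow(Add(82, Mul(42, Pow(-11, -1))), 2)) = Add(Rational(1414, 3845), Pow(Add(82, Mul(42, Rational(-1, 11))), 2)) = Add(Rational(1414, 3845), Pow(Add(82, Rational(-42, 11)), 2)) = Add(Rational(1414, 3845), Pow(Rational(860, 11), 2)) = Add(Rational(1414, 3845), Rational(739600, 121)) = Rational(2843933094, 465245)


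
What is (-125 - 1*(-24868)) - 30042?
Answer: -5299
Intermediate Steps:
(-125 - 1*(-24868)) - 30042 = (-125 + 24868) - 30042 = 24743 - 30042 = -5299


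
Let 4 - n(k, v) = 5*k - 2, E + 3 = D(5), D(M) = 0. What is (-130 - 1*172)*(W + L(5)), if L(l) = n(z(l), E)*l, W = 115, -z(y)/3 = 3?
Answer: -111740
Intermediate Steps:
z(y) = -9 (z(y) = -3*3 = -9)
E = -3 (E = -3 + 0 = -3)
n(k, v) = 6 - 5*k (n(k, v) = 4 - (5*k - 2) = 4 - (-2 + 5*k) = 4 + (2 - 5*k) = 6 - 5*k)
L(l) = 51*l (L(l) = (6 - 5*(-9))*l = (6 + 45)*l = 51*l)
(-130 - 1*172)*(W + L(5)) = (-130 - 1*172)*(115 + 51*5) = (-130 - 172)*(115 + 255) = -302*370 = -111740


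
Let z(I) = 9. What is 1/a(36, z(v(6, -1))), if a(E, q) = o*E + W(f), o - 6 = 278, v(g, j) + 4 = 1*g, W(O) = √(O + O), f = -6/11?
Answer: 9372/95819329 - I*√33/574915974 ≈ 9.7809e-5 - 9.992e-9*I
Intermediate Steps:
f = -6/11 (f = -6*1/11 = -6/11 ≈ -0.54545)
W(O) = √2*√O (W(O) = √(2*O) = √2*√O)
v(g, j) = -4 + g (v(g, j) = -4 + 1*g = -4 + g)
o = 284 (o = 6 + 278 = 284)
a(E, q) = 284*E + 2*I*√33/11 (a(E, q) = 284*E + √2*√(-6/11) = 284*E + √2*(I*√66/11) = 284*E + 2*I*√33/11)
1/a(36, z(v(6, -1))) = 1/(284*36 + 2*I*√33/11) = 1/(10224 + 2*I*√33/11)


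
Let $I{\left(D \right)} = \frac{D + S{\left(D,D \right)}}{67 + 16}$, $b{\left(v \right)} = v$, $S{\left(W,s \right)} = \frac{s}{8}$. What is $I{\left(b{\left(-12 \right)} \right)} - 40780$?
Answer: $- \frac{6769507}{166} \approx -40780.0$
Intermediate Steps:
$S{\left(W,s \right)} = \frac{s}{8}$ ($S{\left(W,s \right)} = s \frac{1}{8} = \frac{s}{8}$)
$I{\left(D \right)} = \frac{9 D}{664}$ ($I{\left(D \right)} = \frac{D + \frac{D}{8}}{67 + 16} = \frac{\frac{9}{8} D}{83} = \frac{9 D}{8} \cdot \frac{1}{83} = \frac{9 D}{664}$)
$I{\left(b{\left(-12 \right)} \right)} - 40780 = \frac{9}{664} \left(-12\right) - 40780 = - \frac{27}{166} - 40780 = - \frac{6769507}{166}$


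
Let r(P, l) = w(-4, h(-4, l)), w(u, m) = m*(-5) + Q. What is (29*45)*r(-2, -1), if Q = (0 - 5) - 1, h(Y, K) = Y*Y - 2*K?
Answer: -125280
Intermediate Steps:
h(Y, K) = Y² - 2*K
Q = -6 (Q = -5 - 1 = -6)
w(u, m) = -6 - 5*m (w(u, m) = m*(-5) - 6 = -5*m - 6 = -6 - 5*m)
r(P, l) = -86 + 10*l (r(P, l) = -6 - 5*((-4)² - 2*l) = -6 - 5*(16 - 2*l) = -6 + (-80 + 10*l) = -86 + 10*l)
(29*45)*r(-2, -1) = (29*45)*(-86 + 10*(-1)) = 1305*(-86 - 10) = 1305*(-96) = -125280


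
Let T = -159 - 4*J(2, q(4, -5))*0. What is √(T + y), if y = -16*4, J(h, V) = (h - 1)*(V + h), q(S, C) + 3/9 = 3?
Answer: I*√223 ≈ 14.933*I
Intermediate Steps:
q(S, C) = 8/3 (q(S, C) = -⅓ + 3 = 8/3)
J(h, V) = (-1 + h)*(V + h)
T = -159 (T = -159 - 4*(2² - 1*8/3 - 1*2 + (8/3)*2)*0 = -159 - 4*(4 - 8/3 - 2 + 16/3)*0 = -159 - 4*14/3*0 = -159 - 56/3*0 = -159 + 0 = -159)
y = -64
√(T + y) = √(-159 - 64) = √(-223) = I*√223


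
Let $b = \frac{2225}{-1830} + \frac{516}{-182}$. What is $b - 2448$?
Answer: $- \frac{81668011}{33306} \approx -2452.1$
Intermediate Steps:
$b = - \frac{134923}{33306}$ ($b = 2225 \left(- \frac{1}{1830}\right) + 516 \left(- \frac{1}{182}\right) = - \frac{445}{366} - \frac{258}{91} = - \frac{134923}{33306} \approx -4.051$)
$b - 2448 = - \frac{134923}{33306} - 2448 = - \frac{81668011}{33306}$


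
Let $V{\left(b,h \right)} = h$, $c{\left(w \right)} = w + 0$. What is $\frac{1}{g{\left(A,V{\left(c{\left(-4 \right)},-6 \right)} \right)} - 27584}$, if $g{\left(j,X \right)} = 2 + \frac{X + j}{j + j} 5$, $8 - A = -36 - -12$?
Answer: $- \frac{32}{882559} \approx -3.6258 \cdot 10^{-5}$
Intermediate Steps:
$c{\left(w \right)} = w$
$A = 32$ ($A = 8 - \left(-36 - -12\right) = 8 - \left(-36 + \left(-11 + 23\right)\right) = 8 - \left(-36 + 12\right) = 8 - -24 = 8 + 24 = 32$)
$g{\left(j,X \right)} = 2 + \frac{5 \left(X + j\right)}{2 j}$ ($g{\left(j,X \right)} = 2 + \frac{X + j}{2 j} 5 = 2 + \frac{5 \left(X + j\right)}{2 j}$)
$\frac{1}{g{\left(A,V{\left(c{\left(-4 \right)},-6 \right)} \right)} - 27584} = \frac{1}{\frac{5 \left(-6\right) + 9 \cdot 32}{2 \cdot 32} - 27584} = \frac{1}{\frac{1}{2} \cdot \frac{1}{32} \left(-30 + 288\right) - 27584} = \frac{1}{\frac{1}{2} \cdot \frac{1}{32} \cdot 258 - 27584} = \frac{1}{\frac{129}{32} - 27584} = \frac{1}{- \frac{882559}{32}} = - \frac{32}{882559}$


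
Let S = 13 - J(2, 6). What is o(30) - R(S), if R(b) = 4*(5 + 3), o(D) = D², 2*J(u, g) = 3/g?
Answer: 868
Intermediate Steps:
J(u, g) = 3/(2*g) (J(u, g) = (3/g)/2 = 3/(2*g))
S = 51/4 (S = 13 - 3/(2*6) = 13 - 1*¼ = 13 - ¼ = 51/4 ≈ 12.750)
R(b) = 32 (R(b) = 4*8 = 32)
o(30) - R(S) = 30² - 1*32 = 900 - 32 = 868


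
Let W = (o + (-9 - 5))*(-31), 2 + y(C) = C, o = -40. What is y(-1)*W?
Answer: -5022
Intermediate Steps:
y(C) = -2 + C
W = 1674 (W = (-40 + (-9 - 5))*(-31) = (-40 - 14)*(-31) = -54*(-31) = 1674)
y(-1)*W = (-2 - 1)*1674 = -3*1674 = -5022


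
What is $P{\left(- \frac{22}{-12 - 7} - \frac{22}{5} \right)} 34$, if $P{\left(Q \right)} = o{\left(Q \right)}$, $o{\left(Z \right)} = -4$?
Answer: $-136$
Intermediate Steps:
$P{\left(Q \right)} = -4$
$P{\left(- \frac{22}{-12 - 7} - \frac{22}{5} \right)} 34 = \left(-4\right) 34 = -136$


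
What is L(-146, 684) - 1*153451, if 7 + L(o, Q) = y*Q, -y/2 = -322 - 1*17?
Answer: 310294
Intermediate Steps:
y = 678 (y = -2*(-322 - 1*17) = -2*(-322 - 17) = -2*(-339) = 678)
L(o, Q) = -7 + 678*Q
L(-146, 684) - 1*153451 = (-7 + 678*684) - 1*153451 = (-7 + 463752) - 153451 = 463745 - 153451 = 310294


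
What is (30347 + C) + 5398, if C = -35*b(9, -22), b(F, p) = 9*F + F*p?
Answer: 39840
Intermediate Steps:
C = 4095 (C = -315*(9 - 22) = -315*(-13) = -35*(-117) = 4095)
(30347 + C) + 5398 = (30347 + 4095) + 5398 = 34442 + 5398 = 39840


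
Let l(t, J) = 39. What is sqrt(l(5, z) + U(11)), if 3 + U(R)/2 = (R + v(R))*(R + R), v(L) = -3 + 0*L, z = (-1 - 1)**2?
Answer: sqrt(385) ≈ 19.621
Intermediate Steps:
z = 4 (z = (-2)**2 = 4)
v(L) = -3 (v(L) = -3 + 0 = -3)
U(R) = -6 + 4*R*(-3 + R) (U(R) = -6 + 2*((R - 3)*(R + R)) = -6 + 2*((-3 + R)*(2*R)) = -6 + 2*(2*R*(-3 + R)) = -6 + 4*R*(-3 + R))
sqrt(l(5, z) + U(11)) = sqrt(39 + (-6 - 12*11 + 4*11**2)) = sqrt(39 + (-6 - 132 + 4*121)) = sqrt(39 + (-6 - 132 + 484)) = sqrt(39 + 346) = sqrt(385)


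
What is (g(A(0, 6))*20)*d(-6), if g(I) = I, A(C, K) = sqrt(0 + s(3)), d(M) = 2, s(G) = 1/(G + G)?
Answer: 20*sqrt(6)/3 ≈ 16.330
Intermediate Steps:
s(G) = 1/(2*G)
A(C, K) = sqrt(6)/6 (A(C, K) = sqrt(0 + (1/2)/3) = sqrt(0 + (1/2)*(1/3)) = sqrt(0 + 1/6) = sqrt(1/6) = sqrt(6)/6)
(g(A(0, 6))*20)*d(-6) = ((sqrt(6)/6)*20)*2 = (10*sqrt(6)/3)*2 = 20*sqrt(6)/3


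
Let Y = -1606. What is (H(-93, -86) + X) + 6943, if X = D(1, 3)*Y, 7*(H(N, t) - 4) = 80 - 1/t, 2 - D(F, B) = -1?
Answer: 184077/86 ≈ 2140.4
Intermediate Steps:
D(F, B) = 3 (D(F, B) = 2 - 1*(-1) = 2 + 1 = 3)
H(N, t) = 108/7 - 1/(7*t) (H(N, t) = 4 + (80 - 1/t)/7 = 4 + (80/7 - 1/(7*t)) = 108/7 - 1/(7*t))
X = -4818 (X = 3*(-1606) = -4818)
(H(-93, -86) + X) + 6943 = ((1/7)*(-1 + 108*(-86))/(-86) - 4818) + 6943 = ((1/7)*(-1/86)*(-1 - 9288) - 4818) + 6943 = ((1/7)*(-1/86)*(-9289) - 4818) + 6943 = (1327/86 - 4818) + 6943 = -413021/86 + 6943 = 184077/86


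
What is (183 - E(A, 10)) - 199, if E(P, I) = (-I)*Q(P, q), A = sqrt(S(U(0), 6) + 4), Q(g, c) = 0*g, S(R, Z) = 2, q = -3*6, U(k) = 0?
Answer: -16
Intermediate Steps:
q = -18
Q(g, c) = 0
A = sqrt(6) (A = sqrt(2 + 4) = sqrt(6) ≈ 2.4495)
E(P, I) = 0 (E(P, I) = -I*0 = 0)
(183 - E(A, 10)) - 199 = (183 - 1*0) - 199 = (183 + 0) - 199 = 183 - 199 = -16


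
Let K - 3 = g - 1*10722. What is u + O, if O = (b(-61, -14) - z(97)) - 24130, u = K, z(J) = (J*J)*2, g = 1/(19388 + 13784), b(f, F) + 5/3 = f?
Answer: -5346961505/99516 ≈ -53730.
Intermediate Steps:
b(f, F) = -5/3 + f
g = 1/33172 ≈ 3.0146e-5
z(J) = 2*J² (z(J) = J²*2 = 2*J²)
K = -355570667/33172 (K = 3 + (1/33172 - 1*10722) = 3 + (1/33172 - 10722) = 3 - 355670183/33172 = -355570667/33172 ≈ -10719.)
u = -355570667/33172 ≈ -10719.
O = -129032/3 (O = ((-5/3 - 61) - 2*97²) - 24130 = (-188/3 - 2*9409) - 24130 = (-188/3 - 1*18818) - 24130 = (-188/3 - 18818) - 24130 = -56642/3 - 24130 = -129032/3 ≈ -43011.)
u + O = -355570667/33172 - 129032/3 = -5346961505/99516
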